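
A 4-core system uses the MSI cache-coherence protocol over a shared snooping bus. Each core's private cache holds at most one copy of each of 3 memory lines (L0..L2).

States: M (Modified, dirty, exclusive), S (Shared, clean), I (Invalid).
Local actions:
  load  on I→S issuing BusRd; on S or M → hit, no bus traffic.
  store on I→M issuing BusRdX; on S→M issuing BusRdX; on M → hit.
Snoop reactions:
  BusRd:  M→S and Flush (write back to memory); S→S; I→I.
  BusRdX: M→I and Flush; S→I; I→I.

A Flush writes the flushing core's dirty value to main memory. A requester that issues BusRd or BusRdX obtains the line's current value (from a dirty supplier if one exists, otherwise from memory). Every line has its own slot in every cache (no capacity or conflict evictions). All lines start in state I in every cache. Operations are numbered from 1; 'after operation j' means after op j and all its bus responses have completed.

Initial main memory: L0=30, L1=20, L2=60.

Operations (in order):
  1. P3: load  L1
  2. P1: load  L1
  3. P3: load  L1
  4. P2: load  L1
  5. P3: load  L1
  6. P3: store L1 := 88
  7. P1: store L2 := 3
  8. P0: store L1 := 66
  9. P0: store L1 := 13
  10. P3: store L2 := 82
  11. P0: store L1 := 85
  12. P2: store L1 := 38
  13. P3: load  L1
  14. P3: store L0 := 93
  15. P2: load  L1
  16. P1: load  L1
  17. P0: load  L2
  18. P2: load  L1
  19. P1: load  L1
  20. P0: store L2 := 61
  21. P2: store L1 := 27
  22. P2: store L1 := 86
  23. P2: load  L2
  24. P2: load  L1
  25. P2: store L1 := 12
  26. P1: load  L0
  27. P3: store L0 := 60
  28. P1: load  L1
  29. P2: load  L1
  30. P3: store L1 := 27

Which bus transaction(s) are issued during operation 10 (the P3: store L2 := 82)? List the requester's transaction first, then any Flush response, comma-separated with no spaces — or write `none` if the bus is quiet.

bus = BusRdX,Flush

  op1 P3: load  L1 → I/I/I/S on L1; bus BusRd; mem=20
  op2 P1: load  L1 → I/S/I/S on L1; bus BusRd; mem=20
  op3 P3: load  L1 → I/S/I/S on L1; bus (none); mem=20
  op4 P2: load  L1 → I/S/S/S on L1; bus BusRd; mem=20
  op5 P3: load  L1 → I/S/S/S on L1; bus (none); mem=20
  op6 P3: store L1 := 88 → I/I/I/M on L1; bus BusRdX; mem=20
  op7 P1: store L2 := 3 → I/M/I/I on L2; bus BusRdX; mem=60
  op8 P0: store L1 := 66 → M/I/I/I on L1; bus BusRdX Flush; mem=88
  op9 P0: store L1 := 13 → M/I/I/I on L1; bus (none); mem=88
  op10 P3: store L2 := 82 → I/I/I/M on L2; bus BusRdX Flush; mem=3
  op11 P0: store L1 := 85 → M/I/I/I on L1; bus (none); mem=88
  op12 P2: store L1 := 38 → I/I/M/I on L1; bus BusRdX Flush; mem=85
  op13 P3: load  L1 → I/I/S/S on L1; bus BusRd Flush; mem=38
  op14 P3: store L0 := 93 → I/I/I/M on L0; bus BusRdX; mem=30
  op15 P2: load  L1 → I/I/S/S on L1; bus (none); mem=38
  op16 P1: load  L1 → I/S/S/S on L1; bus BusRd; mem=38
  op17 P0: load  L2 → S/I/I/S on L2; bus BusRd Flush; mem=82
  op18 P2: load  L1 → I/S/S/S on L1; bus (none); mem=38
  op19 P1: load  L1 → I/S/S/S on L1; bus (none); mem=38
  op20 P0: store L2 := 61 → M/I/I/I on L2; bus BusRdX; mem=82
  op21 P2: store L1 := 27 → I/I/M/I on L1; bus BusRdX; mem=38
  op22 P2: store L1 := 86 → I/I/M/I on L1; bus (none); mem=38
  op23 P2: load  L2 → S/I/S/I on L2; bus BusRd Flush; mem=61
  op24 P2: load  L1 → I/I/M/I on L1; bus (none); mem=38
  op25 P2: store L1 := 12 → I/I/M/I on L1; bus (none); mem=38
  op26 P1: load  L0 → I/S/I/S on L0; bus BusRd Flush; mem=93
  op27 P3: store L0 := 60 → I/I/I/M on L0; bus BusRdX; mem=93
  op28 P1: load  L1 → I/S/S/I on L1; bus BusRd Flush; mem=12
  op29 P2: load  L1 → I/S/S/I on L1; bus (none); mem=12
  op30 P3: store L1 := 27 → I/I/I/M on L1; bus BusRdX; mem=12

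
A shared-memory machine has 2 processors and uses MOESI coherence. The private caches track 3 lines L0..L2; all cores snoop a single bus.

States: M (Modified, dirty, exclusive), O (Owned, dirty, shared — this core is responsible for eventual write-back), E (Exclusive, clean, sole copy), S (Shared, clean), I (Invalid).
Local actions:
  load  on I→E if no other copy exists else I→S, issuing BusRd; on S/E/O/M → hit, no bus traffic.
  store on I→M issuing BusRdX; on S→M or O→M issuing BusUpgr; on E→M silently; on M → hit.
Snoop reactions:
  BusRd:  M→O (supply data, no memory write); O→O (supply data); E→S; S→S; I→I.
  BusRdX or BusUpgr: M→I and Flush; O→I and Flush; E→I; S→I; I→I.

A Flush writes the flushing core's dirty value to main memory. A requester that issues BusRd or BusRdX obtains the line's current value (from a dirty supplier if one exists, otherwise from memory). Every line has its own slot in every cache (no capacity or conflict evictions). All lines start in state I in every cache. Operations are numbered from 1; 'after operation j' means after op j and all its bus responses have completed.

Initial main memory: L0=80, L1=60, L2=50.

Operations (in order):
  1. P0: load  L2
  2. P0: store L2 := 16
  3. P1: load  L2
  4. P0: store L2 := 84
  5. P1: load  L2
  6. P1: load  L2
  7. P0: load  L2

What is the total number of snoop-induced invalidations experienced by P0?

invalidations = 0

[1] P0: load  L2 | P0:E(50), P1:I | bus: BusRd
[2] P0: store L2 := 16 | P0:M(16), P1:I | bus: none
[3] P1: load  L2 | P0:O(16), P1:S(16) | bus: BusRd
[4] P0: store L2 := 84 | P0:M(84), P1:I | bus: BusUpgr
[5] P1: load  L2 | P0:O(84), P1:S(84) | bus: BusRd
[6] P1: load  L2 | P0:O(84), P1:S(84) | bus: none
[7] P0: load  L2 | P0:O(84), P1:S(84) | bus: none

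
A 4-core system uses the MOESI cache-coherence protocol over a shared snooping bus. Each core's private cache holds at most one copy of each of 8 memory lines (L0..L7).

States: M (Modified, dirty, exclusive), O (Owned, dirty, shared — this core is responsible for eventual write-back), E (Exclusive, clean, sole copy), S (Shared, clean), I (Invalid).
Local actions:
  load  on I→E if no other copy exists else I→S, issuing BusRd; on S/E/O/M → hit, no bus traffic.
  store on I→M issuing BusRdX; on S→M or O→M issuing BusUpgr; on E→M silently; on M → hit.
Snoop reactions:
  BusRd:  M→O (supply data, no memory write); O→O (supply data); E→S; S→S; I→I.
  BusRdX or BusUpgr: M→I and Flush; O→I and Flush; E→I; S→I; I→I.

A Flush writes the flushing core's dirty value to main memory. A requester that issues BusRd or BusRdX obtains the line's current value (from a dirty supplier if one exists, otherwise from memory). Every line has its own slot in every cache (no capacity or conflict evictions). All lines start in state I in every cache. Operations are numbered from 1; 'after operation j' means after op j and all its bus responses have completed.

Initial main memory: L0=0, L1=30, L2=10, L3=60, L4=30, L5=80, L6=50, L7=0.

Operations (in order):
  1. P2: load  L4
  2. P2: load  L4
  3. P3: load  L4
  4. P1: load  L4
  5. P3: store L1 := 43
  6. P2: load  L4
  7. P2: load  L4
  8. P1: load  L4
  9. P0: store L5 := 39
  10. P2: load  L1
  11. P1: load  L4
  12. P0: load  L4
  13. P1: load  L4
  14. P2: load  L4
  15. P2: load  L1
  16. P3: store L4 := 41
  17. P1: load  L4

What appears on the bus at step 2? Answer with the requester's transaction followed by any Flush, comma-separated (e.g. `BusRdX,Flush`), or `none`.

step 1: P2: load  L4  ⟶  IIEI  (L4)  txn=BusRd  M[L4]=30
step 2: P2: load  L4  ⟶  IIEI  (L4)  txn=∅  M[L4]=30
step 3: P3: load  L4  ⟶  IISS  (L4)  txn=BusRd  M[L4]=30
step 4: P1: load  L4  ⟶  ISSS  (L4)  txn=BusRd  M[L4]=30
step 5: P3: store L1 := 43  ⟶  IIIM  (L1)  txn=BusRdX  M[L1]=30
step 6: P2: load  L4  ⟶  ISSS  (L4)  txn=∅  M[L4]=30
step 7: P2: load  L4  ⟶  ISSS  (L4)  txn=∅  M[L4]=30
step 8: P1: load  L4  ⟶  ISSS  (L4)  txn=∅  M[L4]=30
step 9: P0: store L5 := 39  ⟶  MIII  (L5)  txn=BusRdX  M[L5]=80
step 10: P2: load  L1  ⟶  IISO  (L1)  txn=BusRd  M[L1]=30
step 11: P1: load  L4  ⟶  ISSS  (L4)  txn=∅  M[L4]=30
step 12: P0: load  L4  ⟶  SSSS  (L4)  txn=BusRd  M[L4]=30
step 13: P1: load  L4  ⟶  SSSS  (L4)  txn=∅  M[L4]=30
step 14: P2: load  L4  ⟶  SSSS  (L4)  txn=∅  M[L4]=30
step 15: P2: load  L1  ⟶  IISO  (L1)  txn=∅  M[L1]=30
step 16: P3: store L4 := 41  ⟶  IIIM  (L4)  txn=BusUpgr  M[L4]=30
step 17: P1: load  L4  ⟶  ISIO  (L4)  txn=BusRd  M[L4]=30

bus = none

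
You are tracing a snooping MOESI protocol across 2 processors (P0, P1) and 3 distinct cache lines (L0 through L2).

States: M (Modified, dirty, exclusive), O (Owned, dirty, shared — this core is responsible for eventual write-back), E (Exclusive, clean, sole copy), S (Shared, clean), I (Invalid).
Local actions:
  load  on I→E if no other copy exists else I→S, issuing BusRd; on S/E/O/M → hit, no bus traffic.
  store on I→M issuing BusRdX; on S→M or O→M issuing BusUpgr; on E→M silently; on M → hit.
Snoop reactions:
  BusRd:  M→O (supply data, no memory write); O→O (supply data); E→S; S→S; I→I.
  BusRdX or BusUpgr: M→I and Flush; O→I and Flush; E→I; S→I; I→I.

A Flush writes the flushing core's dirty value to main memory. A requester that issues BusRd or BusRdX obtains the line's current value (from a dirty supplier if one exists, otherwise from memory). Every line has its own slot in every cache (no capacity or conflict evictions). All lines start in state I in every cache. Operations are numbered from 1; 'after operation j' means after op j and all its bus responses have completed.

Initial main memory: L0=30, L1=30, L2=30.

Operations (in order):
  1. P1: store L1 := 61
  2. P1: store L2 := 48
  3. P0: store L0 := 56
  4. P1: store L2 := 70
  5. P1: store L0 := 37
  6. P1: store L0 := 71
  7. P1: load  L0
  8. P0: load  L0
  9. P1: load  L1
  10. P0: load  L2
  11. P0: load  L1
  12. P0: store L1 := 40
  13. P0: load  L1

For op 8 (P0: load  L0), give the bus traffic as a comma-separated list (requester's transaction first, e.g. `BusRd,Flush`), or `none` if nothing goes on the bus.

bus = BusRd

[1] P1: store L1 := 61 | P0:I, P1:M(61) | bus: BusRdX
[2] P1: store L2 := 48 | P0:I, P1:M(48) | bus: BusRdX
[3] P0: store L0 := 56 | P0:M(56), P1:I | bus: BusRdX
[4] P1: store L2 := 70 | P0:I, P1:M(70) | bus: none
[5] P1: store L0 := 37 | P0:I, P1:M(37) | bus: BusRdX,Flush
[6] P1: store L0 := 71 | P0:I, P1:M(71) | bus: none
[7] P1: load  L0 | P0:I, P1:M(71) | bus: none
[8] P0: load  L0 | P0:S(71), P1:O(71) | bus: BusRd
[9] P1: load  L1 | P0:I, P1:M(61) | bus: none
[10] P0: load  L2 | P0:S(70), P1:O(70) | bus: BusRd
[11] P0: load  L1 | P0:S(61), P1:O(61) | bus: BusRd
[12] P0: store L1 := 40 | P0:M(40), P1:I | bus: BusUpgr,Flush
[13] P0: load  L1 | P0:M(40), P1:I | bus: none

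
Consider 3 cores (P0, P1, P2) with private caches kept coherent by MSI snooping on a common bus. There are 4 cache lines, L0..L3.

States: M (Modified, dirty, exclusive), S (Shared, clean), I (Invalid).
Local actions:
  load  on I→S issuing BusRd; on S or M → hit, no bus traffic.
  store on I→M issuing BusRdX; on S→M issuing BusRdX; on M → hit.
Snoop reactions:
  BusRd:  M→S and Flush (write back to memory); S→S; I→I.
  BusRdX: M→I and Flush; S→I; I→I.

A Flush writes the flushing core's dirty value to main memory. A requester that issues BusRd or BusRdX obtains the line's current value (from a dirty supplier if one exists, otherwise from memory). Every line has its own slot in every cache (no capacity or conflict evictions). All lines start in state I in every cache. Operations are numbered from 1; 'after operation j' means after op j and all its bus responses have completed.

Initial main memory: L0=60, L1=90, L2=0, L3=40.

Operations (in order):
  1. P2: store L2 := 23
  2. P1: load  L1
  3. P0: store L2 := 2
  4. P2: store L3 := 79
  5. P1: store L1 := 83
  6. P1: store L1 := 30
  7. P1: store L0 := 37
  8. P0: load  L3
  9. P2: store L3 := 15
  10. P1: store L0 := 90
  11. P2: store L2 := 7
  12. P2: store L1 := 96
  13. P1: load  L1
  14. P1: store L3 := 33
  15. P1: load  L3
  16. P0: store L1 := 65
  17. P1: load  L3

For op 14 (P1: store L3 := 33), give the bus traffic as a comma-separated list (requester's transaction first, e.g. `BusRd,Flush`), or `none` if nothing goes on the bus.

bus = BusRdX,Flush

[1] P2: store L2 := 23 | P0:I, P1:I, P2:M(23) | bus: BusRdX
[2] P1: load  L1 | P0:I, P1:S(90), P2:I | bus: BusRd
[3] P0: store L2 := 2 | P0:M(2), P1:I, P2:I | bus: BusRdX,Flush
[4] P2: store L3 := 79 | P0:I, P1:I, P2:M(79) | bus: BusRdX
[5] P1: store L1 := 83 | P0:I, P1:M(83), P2:I | bus: BusRdX
[6] P1: store L1 := 30 | P0:I, P1:M(30), P2:I | bus: none
[7] P1: store L0 := 37 | P0:I, P1:M(37), P2:I | bus: BusRdX
[8] P0: load  L3 | P0:S(79), P1:I, P2:S(79) | bus: BusRd,Flush
[9] P2: store L3 := 15 | P0:I, P1:I, P2:M(15) | bus: BusRdX
[10] P1: store L0 := 90 | P0:I, P1:M(90), P2:I | bus: none
[11] P2: store L2 := 7 | P0:I, P1:I, P2:M(7) | bus: BusRdX,Flush
[12] P2: store L1 := 96 | P0:I, P1:I, P2:M(96) | bus: BusRdX,Flush
[13] P1: load  L1 | P0:I, P1:S(96), P2:S(96) | bus: BusRd,Flush
[14] P1: store L3 := 33 | P0:I, P1:M(33), P2:I | bus: BusRdX,Flush
[15] P1: load  L3 | P0:I, P1:M(33), P2:I | bus: none
[16] P0: store L1 := 65 | P0:M(65), P1:I, P2:I | bus: BusRdX
[17] P1: load  L3 | P0:I, P1:M(33), P2:I | bus: none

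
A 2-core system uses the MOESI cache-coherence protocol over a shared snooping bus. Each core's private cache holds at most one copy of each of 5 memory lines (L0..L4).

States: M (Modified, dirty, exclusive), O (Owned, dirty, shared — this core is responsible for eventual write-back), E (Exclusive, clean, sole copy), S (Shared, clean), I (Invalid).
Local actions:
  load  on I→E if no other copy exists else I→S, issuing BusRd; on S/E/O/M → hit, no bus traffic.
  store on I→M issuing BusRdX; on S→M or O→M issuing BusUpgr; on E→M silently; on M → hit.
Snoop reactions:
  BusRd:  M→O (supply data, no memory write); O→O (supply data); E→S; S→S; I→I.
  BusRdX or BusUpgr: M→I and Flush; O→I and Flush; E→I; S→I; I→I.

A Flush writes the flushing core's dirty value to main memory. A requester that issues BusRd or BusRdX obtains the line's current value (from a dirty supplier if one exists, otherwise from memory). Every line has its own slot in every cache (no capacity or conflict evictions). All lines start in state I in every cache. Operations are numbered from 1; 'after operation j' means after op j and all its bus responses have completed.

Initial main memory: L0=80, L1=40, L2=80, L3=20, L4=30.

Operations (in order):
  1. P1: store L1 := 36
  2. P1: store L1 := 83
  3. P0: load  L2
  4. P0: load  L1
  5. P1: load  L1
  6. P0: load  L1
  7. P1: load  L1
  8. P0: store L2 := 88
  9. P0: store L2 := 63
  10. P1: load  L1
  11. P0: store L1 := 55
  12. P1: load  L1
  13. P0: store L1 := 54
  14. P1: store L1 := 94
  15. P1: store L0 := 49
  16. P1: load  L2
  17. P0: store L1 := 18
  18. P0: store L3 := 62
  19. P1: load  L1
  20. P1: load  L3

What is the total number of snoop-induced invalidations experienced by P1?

  op1 P1: store L1 := 36 → I/M on L1; bus BusRdX; mem=40
  op2 P1: store L1 := 83 → I/M on L1; bus (none); mem=40
  op3 P0: load  L2 → E/I on L2; bus BusRd; mem=80
  op4 P0: load  L1 → S/O on L1; bus BusRd; mem=40
  op5 P1: load  L1 → S/O on L1; bus (none); mem=40
  op6 P0: load  L1 → S/O on L1; bus (none); mem=40
  op7 P1: load  L1 → S/O on L1; bus (none); mem=40
  op8 P0: store L2 := 88 → M/I on L2; bus (none); mem=80
  op9 P0: store L2 := 63 → M/I on L2; bus (none); mem=80
  op10 P1: load  L1 → S/O on L1; bus (none); mem=40
  op11 P0: store L1 := 55 → M/I on L1; bus BusUpgr Flush; mem=83
  op12 P1: load  L1 → O/S on L1; bus BusRd; mem=83
  op13 P0: store L1 := 54 → M/I on L1; bus BusUpgr; mem=83
  op14 P1: store L1 := 94 → I/M on L1; bus BusRdX Flush; mem=54
  op15 P1: store L0 := 49 → I/M on L0; bus BusRdX; mem=80
  op16 P1: load  L2 → O/S on L2; bus BusRd; mem=80
  op17 P0: store L1 := 18 → M/I on L1; bus BusRdX Flush; mem=94
  op18 P0: store L3 := 62 → M/I on L3; bus BusRdX; mem=20
  op19 P1: load  L1 → O/S on L1; bus BusRd; mem=94
  op20 P1: load  L3 → O/S on L3; bus BusRd; mem=20

invalidations = 3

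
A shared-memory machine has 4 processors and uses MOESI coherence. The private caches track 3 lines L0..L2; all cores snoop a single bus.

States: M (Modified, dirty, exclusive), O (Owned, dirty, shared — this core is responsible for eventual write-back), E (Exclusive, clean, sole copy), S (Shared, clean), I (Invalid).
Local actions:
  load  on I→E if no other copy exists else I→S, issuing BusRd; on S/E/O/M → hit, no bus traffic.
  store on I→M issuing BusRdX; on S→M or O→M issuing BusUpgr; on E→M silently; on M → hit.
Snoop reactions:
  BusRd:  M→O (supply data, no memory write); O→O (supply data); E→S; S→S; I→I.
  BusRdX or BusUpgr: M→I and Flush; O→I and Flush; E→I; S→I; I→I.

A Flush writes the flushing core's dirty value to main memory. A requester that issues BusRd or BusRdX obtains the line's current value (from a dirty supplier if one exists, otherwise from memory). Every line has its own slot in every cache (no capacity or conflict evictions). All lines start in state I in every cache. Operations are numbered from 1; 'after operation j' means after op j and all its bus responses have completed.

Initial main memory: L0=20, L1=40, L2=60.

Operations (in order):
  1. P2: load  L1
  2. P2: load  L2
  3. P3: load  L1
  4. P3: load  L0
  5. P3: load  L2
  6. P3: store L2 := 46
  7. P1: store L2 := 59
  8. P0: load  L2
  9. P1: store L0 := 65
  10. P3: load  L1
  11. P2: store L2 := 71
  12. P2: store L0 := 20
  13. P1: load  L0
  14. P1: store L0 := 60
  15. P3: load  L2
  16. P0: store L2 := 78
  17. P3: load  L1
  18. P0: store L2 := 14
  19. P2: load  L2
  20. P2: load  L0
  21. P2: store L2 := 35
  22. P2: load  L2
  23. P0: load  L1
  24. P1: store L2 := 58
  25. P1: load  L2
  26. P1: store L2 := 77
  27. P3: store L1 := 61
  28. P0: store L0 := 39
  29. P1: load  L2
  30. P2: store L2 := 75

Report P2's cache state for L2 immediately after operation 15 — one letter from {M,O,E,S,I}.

step 1: P2: load  L1  ⟶  IIEI  (L1)  txn=BusRd  M[L1]=40
step 2: P2: load  L2  ⟶  IIEI  (L2)  txn=BusRd  M[L2]=60
step 3: P3: load  L1  ⟶  IISS  (L1)  txn=BusRd  M[L1]=40
step 4: P3: load  L0  ⟶  IIIE  (L0)  txn=BusRd  M[L0]=20
step 5: P3: load  L2  ⟶  IISS  (L2)  txn=BusRd  M[L2]=60
step 6: P3: store L2 := 46  ⟶  IIIM  (L2)  txn=BusUpgr  M[L2]=60
step 7: P1: store L2 := 59  ⟶  IMII  (L2)  txn=BusRdX+Flush  M[L2]=46
step 8: P0: load  L2  ⟶  SOII  (L2)  txn=BusRd  M[L2]=46
step 9: P1: store L0 := 65  ⟶  IMII  (L0)  txn=BusRdX  M[L0]=20
step 10: P3: load  L1  ⟶  IISS  (L1)  txn=∅  M[L1]=40
step 11: P2: store L2 := 71  ⟶  IIMI  (L2)  txn=BusRdX+Flush  M[L2]=59
step 12: P2: store L0 := 20  ⟶  IIMI  (L0)  txn=BusRdX+Flush  M[L0]=65
step 13: P1: load  L0  ⟶  ISOI  (L0)  txn=BusRd  M[L0]=65
step 14: P1: store L0 := 60  ⟶  IMII  (L0)  txn=BusUpgr+Flush  M[L0]=20
step 15: P3: load  L2  ⟶  IIOS  (L2)  txn=BusRd  M[L2]=59
step 16: P0: store L2 := 78  ⟶  MIII  (L2)  txn=BusRdX+Flush  M[L2]=71
step 17: P3: load  L1  ⟶  IISS  (L1)  txn=∅  M[L1]=40
step 18: P0: store L2 := 14  ⟶  MIII  (L2)  txn=∅  M[L2]=71
step 19: P2: load  L2  ⟶  OISI  (L2)  txn=BusRd  M[L2]=71
step 20: P2: load  L0  ⟶  IOSI  (L0)  txn=BusRd  M[L0]=20
step 21: P2: store L2 := 35  ⟶  IIMI  (L2)  txn=BusUpgr+Flush  M[L2]=14
step 22: P2: load  L2  ⟶  IIMI  (L2)  txn=∅  M[L2]=14
step 23: P0: load  L1  ⟶  SISS  (L1)  txn=BusRd  M[L1]=40
step 24: P1: store L2 := 58  ⟶  IMII  (L2)  txn=BusRdX+Flush  M[L2]=35
step 25: P1: load  L2  ⟶  IMII  (L2)  txn=∅  M[L2]=35
step 26: P1: store L2 := 77  ⟶  IMII  (L2)  txn=∅  M[L2]=35
step 27: P3: store L1 := 61  ⟶  IIIM  (L1)  txn=BusUpgr  M[L1]=40
step 28: P0: store L0 := 39  ⟶  MIII  (L0)  txn=BusRdX+Flush  M[L0]=60
step 29: P1: load  L2  ⟶  IMII  (L2)  txn=∅  M[L2]=35
step 30: P2: store L2 := 75  ⟶  IIMI  (L2)  txn=BusRdX+Flush  M[L2]=77

state = O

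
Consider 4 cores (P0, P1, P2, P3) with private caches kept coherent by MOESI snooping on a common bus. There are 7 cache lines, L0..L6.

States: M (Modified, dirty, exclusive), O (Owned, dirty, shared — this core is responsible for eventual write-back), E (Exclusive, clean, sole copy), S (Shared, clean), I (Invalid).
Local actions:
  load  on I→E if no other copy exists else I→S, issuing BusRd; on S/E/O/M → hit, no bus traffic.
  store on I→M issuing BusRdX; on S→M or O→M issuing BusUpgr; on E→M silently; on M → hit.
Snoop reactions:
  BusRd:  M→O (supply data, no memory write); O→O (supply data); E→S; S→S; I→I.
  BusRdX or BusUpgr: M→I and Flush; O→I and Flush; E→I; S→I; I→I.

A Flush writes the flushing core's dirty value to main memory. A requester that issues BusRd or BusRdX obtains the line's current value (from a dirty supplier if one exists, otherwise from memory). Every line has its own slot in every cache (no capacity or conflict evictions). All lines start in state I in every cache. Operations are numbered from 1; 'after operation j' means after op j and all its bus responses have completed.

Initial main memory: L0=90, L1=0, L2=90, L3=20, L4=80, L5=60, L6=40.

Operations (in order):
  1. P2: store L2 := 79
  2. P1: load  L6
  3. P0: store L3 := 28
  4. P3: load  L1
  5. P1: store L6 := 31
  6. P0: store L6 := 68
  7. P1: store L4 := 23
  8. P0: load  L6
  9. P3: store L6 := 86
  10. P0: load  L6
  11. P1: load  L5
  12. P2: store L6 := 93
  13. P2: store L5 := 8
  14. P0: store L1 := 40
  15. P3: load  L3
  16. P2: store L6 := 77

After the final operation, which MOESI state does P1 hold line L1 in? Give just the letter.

state = I

step 1: P2: store L2 := 79  ⟶  IIMI  (L2)  txn=BusRdX  M[L2]=90
step 2: P1: load  L6  ⟶  IEII  (L6)  txn=BusRd  M[L6]=40
step 3: P0: store L3 := 28  ⟶  MIII  (L3)  txn=BusRdX  M[L3]=20
step 4: P3: load  L1  ⟶  IIIE  (L1)  txn=BusRd  M[L1]=0
step 5: P1: store L6 := 31  ⟶  IMII  (L6)  txn=∅  M[L6]=40
step 6: P0: store L6 := 68  ⟶  MIII  (L6)  txn=BusRdX+Flush  M[L6]=31
step 7: P1: store L4 := 23  ⟶  IMII  (L4)  txn=BusRdX  M[L4]=80
step 8: P0: load  L6  ⟶  MIII  (L6)  txn=∅  M[L6]=31
step 9: P3: store L6 := 86  ⟶  IIIM  (L6)  txn=BusRdX+Flush  M[L6]=68
step 10: P0: load  L6  ⟶  SIIO  (L6)  txn=BusRd  M[L6]=68
step 11: P1: load  L5  ⟶  IEII  (L5)  txn=BusRd  M[L5]=60
step 12: P2: store L6 := 93  ⟶  IIMI  (L6)  txn=BusRdX+Flush  M[L6]=86
step 13: P2: store L5 := 8  ⟶  IIMI  (L5)  txn=BusRdX  M[L5]=60
step 14: P0: store L1 := 40  ⟶  MIII  (L1)  txn=BusRdX  M[L1]=0
step 15: P3: load  L3  ⟶  OIIS  (L3)  txn=BusRd  M[L3]=20
step 16: P2: store L6 := 77  ⟶  IIMI  (L6)  txn=∅  M[L6]=86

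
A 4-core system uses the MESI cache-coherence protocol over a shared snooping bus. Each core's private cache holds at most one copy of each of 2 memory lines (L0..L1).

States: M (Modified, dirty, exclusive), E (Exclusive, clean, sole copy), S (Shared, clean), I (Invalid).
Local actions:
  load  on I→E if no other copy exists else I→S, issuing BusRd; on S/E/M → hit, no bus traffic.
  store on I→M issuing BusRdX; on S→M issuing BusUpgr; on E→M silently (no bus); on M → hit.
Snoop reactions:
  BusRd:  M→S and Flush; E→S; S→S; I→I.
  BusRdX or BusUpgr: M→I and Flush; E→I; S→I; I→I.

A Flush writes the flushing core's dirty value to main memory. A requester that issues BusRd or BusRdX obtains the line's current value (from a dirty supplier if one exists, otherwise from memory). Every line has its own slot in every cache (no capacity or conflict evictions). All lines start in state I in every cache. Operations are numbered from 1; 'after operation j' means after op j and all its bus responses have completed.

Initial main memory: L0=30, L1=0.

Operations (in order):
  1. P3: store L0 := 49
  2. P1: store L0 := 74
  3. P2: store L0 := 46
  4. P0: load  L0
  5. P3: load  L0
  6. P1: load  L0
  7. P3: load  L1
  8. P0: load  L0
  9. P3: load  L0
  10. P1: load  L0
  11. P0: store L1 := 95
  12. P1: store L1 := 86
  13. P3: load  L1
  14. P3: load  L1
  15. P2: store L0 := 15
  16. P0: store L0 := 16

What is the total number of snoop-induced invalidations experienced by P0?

  op1 P3: store L0 := 49 → I/I/I/M on L0; bus BusRdX; mem=30
  op2 P1: store L0 := 74 → I/M/I/I on L0; bus BusRdX Flush; mem=49
  op3 P2: store L0 := 46 → I/I/M/I on L0; bus BusRdX Flush; mem=74
  op4 P0: load  L0 → S/I/S/I on L0; bus BusRd Flush; mem=46
  op5 P3: load  L0 → S/I/S/S on L0; bus BusRd; mem=46
  op6 P1: load  L0 → S/S/S/S on L0; bus BusRd; mem=46
  op7 P3: load  L1 → I/I/I/E on L1; bus BusRd; mem=0
  op8 P0: load  L0 → S/S/S/S on L0; bus (none); mem=46
  op9 P3: load  L0 → S/S/S/S on L0; bus (none); mem=46
  op10 P1: load  L0 → S/S/S/S on L0; bus (none); mem=46
  op11 P0: store L1 := 95 → M/I/I/I on L1; bus BusRdX; mem=0
  op12 P1: store L1 := 86 → I/M/I/I on L1; bus BusRdX Flush; mem=95
  op13 P3: load  L1 → I/S/I/S on L1; bus BusRd Flush; mem=86
  op14 P3: load  L1 → I/S/I/S on L1; bus (none); mem=86
  op15 P2: store L0 := 15 → I/I/M/I on L0; bus BusUpgr; mem=46
  op16 P0: store L0 := 16 → M/I/I/I on L0; bus BusRdX Flush; mem=15

invalidations = 2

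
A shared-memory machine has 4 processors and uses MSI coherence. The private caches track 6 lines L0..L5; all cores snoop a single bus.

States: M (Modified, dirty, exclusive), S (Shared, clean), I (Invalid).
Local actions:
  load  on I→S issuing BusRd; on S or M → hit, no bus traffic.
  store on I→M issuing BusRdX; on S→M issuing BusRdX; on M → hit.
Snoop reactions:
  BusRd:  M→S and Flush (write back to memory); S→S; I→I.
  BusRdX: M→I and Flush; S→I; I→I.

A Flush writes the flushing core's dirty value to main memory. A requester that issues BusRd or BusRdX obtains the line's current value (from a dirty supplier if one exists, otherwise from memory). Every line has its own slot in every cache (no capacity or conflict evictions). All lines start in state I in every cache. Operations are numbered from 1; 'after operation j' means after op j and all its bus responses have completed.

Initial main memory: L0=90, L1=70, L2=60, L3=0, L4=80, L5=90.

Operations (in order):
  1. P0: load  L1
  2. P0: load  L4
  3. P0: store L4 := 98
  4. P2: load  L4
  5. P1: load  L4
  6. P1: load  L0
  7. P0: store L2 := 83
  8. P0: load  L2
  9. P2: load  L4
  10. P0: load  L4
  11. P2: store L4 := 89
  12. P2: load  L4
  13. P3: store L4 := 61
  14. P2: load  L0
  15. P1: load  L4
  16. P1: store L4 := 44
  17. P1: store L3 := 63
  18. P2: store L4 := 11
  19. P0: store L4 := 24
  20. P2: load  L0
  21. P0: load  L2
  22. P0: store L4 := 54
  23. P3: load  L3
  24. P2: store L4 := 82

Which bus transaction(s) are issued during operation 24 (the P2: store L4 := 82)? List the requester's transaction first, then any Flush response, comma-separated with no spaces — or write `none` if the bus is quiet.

bus = BusRdX,Flush

1. P0: load  L1  bus=[BusRd]  L1: P0=S P1=I P2=I P3=I  mem[L1]=70
2. P0: load  L4  bus=[BusRd]  L4: P0=S P1=I P2=I P3=I  mem[L4]=80
3. P0: store L4 := 98  bus=[BusRdX]  L4: P0=M P1=I P2=I P3=I  mem[L4]=80
4. P2: load  L4  bus=[BusRd,Flush]  L4: P0=S P1=I P2=S P3=I  mem[L4]=98
5. P1: load  L4  bus=[BusRd]  L4: P0=S P1=S P2=S P3=I  mem[L4]=98
6. P1: load  L0  bus=[BusRd]  L0: P0=I P1=S P2=I P3=I  mem[L0]=90
7. P0: store L2 := 83  bus=[BusRdX]  L2: P0=M P1=I P2=I P3=I  mem[L2]=60
8. P0: load  L2  bus=[-]  L2: P0=M P1=I P2=I P3=I  mem[L2]=60
9. P2: load  L4  bus=[-]  L4: P0=S P1=S P2=S P3=I  mem[L4]=98
10. P0: load  L4  bus=[-]  L4: P0=S P1=S P2=S P3=I  mem[L4]=98
11. P2: store L4 := 89  bus=[BusRdX]  L4: P0=I P1=I P2=M P3=I  mem[L4]=98
12. P2: load  L4  bus=[-]  L4: P0=I P1=I P2=M P3=I  mem[L4]=98
13. P3: store L4 := 61  bus=[BusRdX,Flush]  L4: P0=I P1=I P2=I P3=M  mem[L4]=89
14. P2: load  L0  bus=[BusRd]  L0: P0=I P1=S P2=S P3=I  mem[L0]=90
15. P1: load  L4  bus=[BusRd,Flush]  L4: P0=I P1=S P2=I P3=S  mem[L4]=61
16. P1: store L4 := 44  bus=[BusRdX]  L4: P0=I P1=M P2=I P3=I  mem[L4]=61
17. P1: store L3 := 63  bus=[BusRdX]  L3: P0=I P1=M P2=I P3=I  mem[L3]=0
18. P2: store L4 := 11  bus=[BusRdX,Flush]  L4: P0=I P1=I P2=M P3=I  mem[L4]=44
19. P0: store L4 := 24  bus=[BusRdX,Flush]  L4: P0=M P1=I P2=I P3=I  mem[L4]=11
20. P2: load  L0  bus=[-]  L0: P0=I P1=S P2=S P3=I  mem[L0]=90
21. P0: load  L2  bus=[-]  L2: P0=M P1=I P2=I P3=I  mem[L2]=60
22. P0: store L4 := 54  bus=[-]  L4: P0=M P1=I P2=I P3=I  mem[L4]=11
23. P3: load  L3  bus=[BusRd,Flush]  L3: P0=I P1=S P2=I P3=S  mem[L3]=63
24. P2: store L4 := 82  bus=[BusRdX,Flush]  L4: P0=I P1=I P2=M P3=I  mem[L4]=54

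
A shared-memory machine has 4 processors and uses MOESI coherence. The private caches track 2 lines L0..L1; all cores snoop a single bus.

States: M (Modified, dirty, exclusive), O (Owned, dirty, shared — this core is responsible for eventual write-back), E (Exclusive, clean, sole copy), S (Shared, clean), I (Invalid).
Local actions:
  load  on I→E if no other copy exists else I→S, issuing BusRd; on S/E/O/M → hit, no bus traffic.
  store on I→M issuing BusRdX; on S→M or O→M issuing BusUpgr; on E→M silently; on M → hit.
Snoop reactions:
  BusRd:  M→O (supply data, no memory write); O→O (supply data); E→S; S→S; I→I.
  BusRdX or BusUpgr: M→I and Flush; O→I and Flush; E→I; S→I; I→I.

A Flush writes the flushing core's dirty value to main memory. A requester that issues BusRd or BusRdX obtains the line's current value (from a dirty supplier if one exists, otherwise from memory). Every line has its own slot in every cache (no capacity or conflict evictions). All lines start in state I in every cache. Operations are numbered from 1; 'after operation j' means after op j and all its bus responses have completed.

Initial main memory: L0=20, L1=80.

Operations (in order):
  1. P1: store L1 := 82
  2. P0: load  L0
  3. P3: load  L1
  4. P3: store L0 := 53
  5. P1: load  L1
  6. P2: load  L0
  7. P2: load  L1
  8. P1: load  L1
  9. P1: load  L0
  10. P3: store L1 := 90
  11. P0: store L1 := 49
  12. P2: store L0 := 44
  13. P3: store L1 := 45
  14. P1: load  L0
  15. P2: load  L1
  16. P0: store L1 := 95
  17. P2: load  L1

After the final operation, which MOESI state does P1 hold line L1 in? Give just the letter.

state = I

step 1: P1: store L1 := 82  ⟶  IMII  (L1)  txn=BusRdX  M[L1]=80
step 2: P0: load  L0  ⟶  EIII  (L0)  txn=BusRd  M[L0]=20
step 3: P3: load  L1  ⟶  IOIS  (L1)  txn=BusRd  M[L1]=80
step 4: P3: store L0 := 53  ⟶  IIIM  (L0)  txn=BusRdX  M[L0]=20
step 5: P1: load  L1  ⟶  IOIS  (L1)  txn=∅  M[L1]=80
step 6: P2: load  L0  ⟶  IISO  (L0)  txn=BusRd  M[L0]=20
step 7: P2: load  L1  ⟶  IOSS  (L1)  txn=BusRd  M[L1]=80
step 8: P1: load  L1  ⟶  IOSS  (L1)  txn=∅  M[L1]=80
step 9: P1: load  L0  ⟶  ISSO  (L0)  txn=BusRd  M[L0]=20
step 10: P3: store L1 := 90  ⟶  IIIM  (L1)  txn=BusUpgr+Flush  M[L1]=82
step 11: P0: store L1 := 49  ⟶  MIII  (L1)  txn=BusRdX+Flush  M[L1]=90
step 12: P2: store L0 := 44  ⟶  IIMI  (L0)  txn=BusUpgr+Flush  M[L0]=53
step 13: P3: store L1 := 45  ⟶  IIIM  (L1)  txn=BusRdX+Flush  M[L1]=49
step 14: P1: load  L0  ⟶  ISOI  (L0)  txn=BusRd  M[L0]=53
step 15: P2: load  L1  ⟶  IISO  (L1)  txn=BusRd  M[L1]=49
step 16: P0: store L1 := 95  ⟶  MIII  (L1)  txn=BusRdX+Flush  M[L1]=45
step 17: P2: load  L1  ⟶  OISI  (L1)  txn=BusRd  M[L1]=45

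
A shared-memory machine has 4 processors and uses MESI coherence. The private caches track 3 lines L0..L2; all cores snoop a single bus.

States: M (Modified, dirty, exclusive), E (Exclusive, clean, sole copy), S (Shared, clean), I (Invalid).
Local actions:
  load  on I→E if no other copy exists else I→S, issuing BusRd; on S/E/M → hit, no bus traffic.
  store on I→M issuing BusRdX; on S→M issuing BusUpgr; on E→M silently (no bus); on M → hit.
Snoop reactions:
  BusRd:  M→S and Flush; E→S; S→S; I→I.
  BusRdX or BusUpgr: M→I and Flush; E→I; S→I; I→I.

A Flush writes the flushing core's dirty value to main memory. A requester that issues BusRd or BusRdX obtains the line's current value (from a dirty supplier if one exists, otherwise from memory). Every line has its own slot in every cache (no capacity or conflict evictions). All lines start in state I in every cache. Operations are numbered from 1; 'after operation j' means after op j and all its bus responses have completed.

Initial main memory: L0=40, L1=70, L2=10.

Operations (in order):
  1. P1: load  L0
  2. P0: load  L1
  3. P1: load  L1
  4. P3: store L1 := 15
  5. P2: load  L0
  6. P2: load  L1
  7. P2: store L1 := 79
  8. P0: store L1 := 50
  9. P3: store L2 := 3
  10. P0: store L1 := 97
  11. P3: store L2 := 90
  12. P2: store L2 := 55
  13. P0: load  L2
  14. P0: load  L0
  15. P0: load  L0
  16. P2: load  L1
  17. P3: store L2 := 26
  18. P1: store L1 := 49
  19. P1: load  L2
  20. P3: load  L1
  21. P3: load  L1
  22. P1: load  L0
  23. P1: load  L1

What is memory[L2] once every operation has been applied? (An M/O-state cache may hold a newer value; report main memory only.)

[1] P1: load  L0 | P0:I, P1:E(40), P2:I, P3:I | bus: BusRd
[2] P0: load  L1 | P0:E(70), P1:I, P2:I, P3:I | bus: BusRd
[3] P1: load  L1 | P0:S(70), P1:S(70), P2:I, P3:I | bus: BusRd
[4] P3: store L1 := 15 | P0:I, P1:I, P2:I, P3:M(15) | bus: BusRdX
[5] P2: load  L0 | P0:I, P1:S(40), P2:S(40), P3:I | bus: BusRd
[6] P2: load  L1 | P0:I, P1:I, P2:S(15), P3:S(15) | bus: BusRd,Flush
[7] P2: store L1 := 79 | P0:I, P1:I, P2:M(79), P3:I | bus: BusUpgr
[8] P0: store L1 := 50 | P0:M(50), P1:I, P2:I, P3:I | bus: BusRdX,Flush
[9] P3: store L2 := 3 | P0:I, P1:I, P2:I, P3:M(3) | bus: BusRdX
[10] P0: store L1 := 97 | P0:M(97), P1:I, P2:I, P3:I | bus: none
[11] P3: store L2 := 90 | P0:I, P1:I, P2:I, P3:M(90) | bus: none
[12] P2: store L2 := 55 | P0:I, P1:I, P2:M(55), P3:I | bus: BusRdX,Flush
[13] P0: load  L2 | P0:S(55), P1:I, P2:S(55), P3:I | bus: BusRd,Flush
[14] P0: load  L0 | P0:S(40), P1:S(40), P2:S(40), P3:I | bus: BusRd
[15] P0: load  L0 | P0:S(40), P1:S(40), P2:S(40), P3:I | bus: none
[16] P2: load  L1 | P0:S(97), P1:I, P2:S(97), P3:I | bus: BusRd,Flush
[17] P3: store L2 := 26 | P0:I, P1:I, P2:I, P3:M(26) | bus: BusRdX
[18] P1: store L1 := 49 | P0:I, P1:M(49), P2:I, P3:I | bus: BusRdX
[19] P1: load  L2 | P0:I, P1:S(26), P2:I, P3:S(26) | bus: BusRd,Flush
[20] P3: load  L1 | P0:I, P1:S(49), P2:I, P3:S(49) | bus: BusRd,Flush
[21] P3: load  L1 | P0:I, P1:S(49), P2:I, P3:S(49) | bus: none
[22] P1: load  L0 | P0:S(40), P1:S(40), P2:S(40), P3:I | bus: none
[23] P1: load  L1 | P0:I, P1:S(49), P2:I, P3:S(49) | bus: none

memory[L2] = 26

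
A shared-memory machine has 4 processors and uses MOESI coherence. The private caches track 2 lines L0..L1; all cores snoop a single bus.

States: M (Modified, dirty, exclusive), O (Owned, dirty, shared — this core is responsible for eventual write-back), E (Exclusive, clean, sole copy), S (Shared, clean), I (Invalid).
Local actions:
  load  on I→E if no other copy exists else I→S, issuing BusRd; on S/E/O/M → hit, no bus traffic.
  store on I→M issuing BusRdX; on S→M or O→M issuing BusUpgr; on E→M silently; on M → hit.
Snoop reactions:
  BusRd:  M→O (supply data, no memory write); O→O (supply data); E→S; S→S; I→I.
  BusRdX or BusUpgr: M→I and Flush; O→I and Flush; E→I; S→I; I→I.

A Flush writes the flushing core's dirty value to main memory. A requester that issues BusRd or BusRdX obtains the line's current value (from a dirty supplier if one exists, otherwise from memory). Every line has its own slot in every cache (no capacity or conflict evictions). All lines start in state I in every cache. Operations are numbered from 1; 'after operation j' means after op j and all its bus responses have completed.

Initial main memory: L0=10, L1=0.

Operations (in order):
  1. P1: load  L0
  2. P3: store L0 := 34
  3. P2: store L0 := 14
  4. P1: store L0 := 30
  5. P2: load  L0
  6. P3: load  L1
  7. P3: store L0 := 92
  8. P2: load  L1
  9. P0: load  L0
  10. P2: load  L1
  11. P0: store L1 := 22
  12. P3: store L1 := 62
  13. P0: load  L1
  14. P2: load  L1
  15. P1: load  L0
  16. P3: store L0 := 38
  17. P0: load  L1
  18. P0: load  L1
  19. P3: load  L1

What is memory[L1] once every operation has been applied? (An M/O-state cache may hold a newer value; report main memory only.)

memory[L1] = 22

1. P1: load  L0  bus=[BusRd]  L0: P0=I P1=E P2=I P3=I  mem[L0]=10
2. P3: store L0 := 34  bus=[BusRdX]  L0: P0=I P1=I P2=I P3=M  mem[L0]=10
3. P2: store L0 := 14  bus=[BusRdX,Flush]  L0: P0=I P1=I P2=M P3=I  mem[L0]=34
4. P1: store L0 := 30  bus=[BusRdX,Flush]  L0: P0=I P1=M P2=I P3=I  mem[L0]=14
5. P2: load  L0  bus=[BusRd]  L0: P0=I P1=O P2=S P3=I  mem[L0]=14
6. P3: load  L1  bus=[BusRd]  L1: P0=I P1=I P2=I P3=E  mem[L1]=0
7. P3: store L0 := 92  bus=[BusRdX,Flush]  L0: P0=I P1=I P2=I P3=M  mem[L0]=30
8. P2: load  L1  bus=[BusRd]  L1: P0=I P1=I P2=S P3=S  mem[L1]=0
9. P0: load  L0  bus=[BusRd]  L0: P0=S P1=I P2=I P3=O  mem[L0]=30
10. P2: load  L1  bus=[-]  L1: P0=I P1=I P2=S P3=S  mem[L1]=0
11. P0: store L1 := 22  bus=[BusRdX]  L1: P0=M P1=I P2=I P3=I  mem[L1]=0
12. P3: store L1 := 62  bus=[BusRdX,Flush]  L1: P0=I P1=I P2=I P3=M  mem[L1]=22
13. P0: load  L1  bus=[BusRd]  L1: P0=S P1=I P2=I P3=O  mem[L1]=22
14. P2: load  L1  bus=[BusRd]  L1: P0=S P1=I P2=S P3=O  mem[L1]=22
15. P1: load  L0  bus=[BusRd]  L0: P0=S P1=S P2=I P3=O  mem[L0]=30
16. P3: store L0 := 38  bus=[BusUpgr]  L0: P0=I P1=I P2=I P3=M  mem[L0]=30
17. P0: load  L1  bus=[-]  L1: P0=S P1=I P2=S P3=O  mem[L1]=22
18. P0: load  L1  bus=[-]  L1: P0=S P1=I P2=S P3=O  mem[L1]=22
19. P3: load  L1  bus=[-]  L1: P0=S P1=I P2=S P3=O  mem[L1]=22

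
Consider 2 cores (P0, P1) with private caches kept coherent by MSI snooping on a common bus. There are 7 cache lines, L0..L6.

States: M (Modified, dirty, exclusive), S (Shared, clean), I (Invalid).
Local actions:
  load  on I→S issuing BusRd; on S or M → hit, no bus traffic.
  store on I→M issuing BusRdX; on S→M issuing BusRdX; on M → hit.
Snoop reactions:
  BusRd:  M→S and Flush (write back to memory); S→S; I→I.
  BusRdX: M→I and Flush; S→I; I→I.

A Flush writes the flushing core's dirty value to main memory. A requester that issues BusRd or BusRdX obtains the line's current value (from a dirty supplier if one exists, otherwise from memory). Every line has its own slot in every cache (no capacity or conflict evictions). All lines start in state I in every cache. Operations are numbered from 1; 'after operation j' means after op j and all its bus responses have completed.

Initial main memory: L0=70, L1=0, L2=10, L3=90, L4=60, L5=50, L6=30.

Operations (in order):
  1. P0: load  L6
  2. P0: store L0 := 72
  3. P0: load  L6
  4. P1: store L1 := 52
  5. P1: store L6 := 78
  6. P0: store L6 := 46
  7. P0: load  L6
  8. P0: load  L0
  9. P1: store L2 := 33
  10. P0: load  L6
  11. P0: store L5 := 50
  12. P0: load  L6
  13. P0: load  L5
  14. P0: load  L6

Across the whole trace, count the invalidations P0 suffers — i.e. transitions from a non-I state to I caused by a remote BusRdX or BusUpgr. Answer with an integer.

invalidations = 1

1. P0: load  L6  bus=[BusRd]  L6: P0=S P1=I  mem[L6]=30
2. P0: store L0 := 72  bus=[BusRdX]  L0: P0=M P1=I  mem[L0]=70
3. P0: load  L6  bus=[-]  L6: P0=S P1=I  mem[L6]=30
4. P1: store L1 := 52  bus=[BusRdX]  L1: P0=I P1=M  mem[L1]=0
5. P1: store L6 := 78  bus=[BusRdX]  L6: P0=I P1=M  mem[L6]=30
6. P0: store L6 := 46  bus=[BusRdX,Flush]  L6: P0=M P1=I  mem[L6]=78
7. P0: load  L6  bus=[-]  L6: P0=M P1=I  mem[L6]=78
8. P0: load  L0  bus=[-]  L0: P0=M P1=I  mem[L0]=70
9. P1: store L2 := 33  bus=[BusRdX]  L2: P0=I P1=M  mem[L2]=10
10. P0: load  L6  bus=[-]  L6: P0=M P1=I  mem[L6]=78
11. P0: store L5 := 50  bus=[BusRdX]  L5: P0=M P1=I  mem[L5]=50
12. P0: load  L6  bus=[-]  L6: P0=M P1=I  mem[L6]=78
13. P0: load  L5  bus=[-]  L5: P0=M P1=I  mem[L5]=50
14. P0: load  L6  bus=[-]  L6: P0=M P1=I  mem[L6]=78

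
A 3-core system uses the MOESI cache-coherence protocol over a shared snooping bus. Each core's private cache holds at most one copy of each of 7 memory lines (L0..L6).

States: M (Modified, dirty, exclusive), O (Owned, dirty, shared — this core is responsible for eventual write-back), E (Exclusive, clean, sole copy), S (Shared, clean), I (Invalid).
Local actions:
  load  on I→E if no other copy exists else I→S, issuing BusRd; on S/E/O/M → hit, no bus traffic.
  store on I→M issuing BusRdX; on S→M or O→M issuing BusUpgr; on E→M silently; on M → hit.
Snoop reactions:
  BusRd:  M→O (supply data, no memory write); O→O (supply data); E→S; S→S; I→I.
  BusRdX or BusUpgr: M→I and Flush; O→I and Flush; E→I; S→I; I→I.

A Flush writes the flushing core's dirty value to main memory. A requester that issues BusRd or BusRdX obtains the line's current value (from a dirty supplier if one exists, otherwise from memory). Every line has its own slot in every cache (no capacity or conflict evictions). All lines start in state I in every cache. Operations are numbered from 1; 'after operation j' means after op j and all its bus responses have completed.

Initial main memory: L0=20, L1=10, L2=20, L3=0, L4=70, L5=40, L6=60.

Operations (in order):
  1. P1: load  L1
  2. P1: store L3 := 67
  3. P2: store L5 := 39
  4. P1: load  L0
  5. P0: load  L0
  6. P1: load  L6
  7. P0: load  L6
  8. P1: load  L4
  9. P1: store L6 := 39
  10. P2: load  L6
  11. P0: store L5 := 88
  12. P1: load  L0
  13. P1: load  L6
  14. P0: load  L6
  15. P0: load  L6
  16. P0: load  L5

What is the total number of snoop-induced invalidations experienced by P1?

invalidations = 0

  op1 P1: load  L1 → I/E/I on L1; bus BusRd; mem=10
  op2 P1: store L3 := 67 → I/M/I on L3; bus BusRdX; mem=0
  op3 P2: store L5 := 39 → I/I/M on L5; bus BusRdX; mem=40
  op4 P1: load  L0 → I/E/I on L0; bus BusRd; mem=20
  op5 P0: load  L0 → S/S/I on L0; bus BusRd; mem=20
  op6 P1: load  L6 → I/E/I on L6; bus BusRd; mem=60
  op7 P0: load  L6 → S/S/I on L6; bus BusRd; mem=60
  op8 P1: load  L4 → I/E/I on L4; bus BusRd; mem=70
  op9 P1: store L6 := 39 → I/M/I on L6; bus BusUpgr; mem=60
  op10 P2: load  L6 → I/O/S on L6; bus BusRd; mem=60
  op11 P0: store L5 := 88 → M/I/I on L5; bus BusRdX Flush; mem=39
  op12 P1: load  L0 → S/S/I on L0; bus (none); mem=20
  op13 P1: load  L6 → I/O/S on L6; bus (none); mem=60
  op14 P0: load  L6 → S/O/S on L6; bus BusRd; mem=60
  op15 P0: load  L6 → S/O/S on L6; bus (none); mem=60
  op16 P0: load  L5 → M/I/I on L5; bus (none); mem=39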